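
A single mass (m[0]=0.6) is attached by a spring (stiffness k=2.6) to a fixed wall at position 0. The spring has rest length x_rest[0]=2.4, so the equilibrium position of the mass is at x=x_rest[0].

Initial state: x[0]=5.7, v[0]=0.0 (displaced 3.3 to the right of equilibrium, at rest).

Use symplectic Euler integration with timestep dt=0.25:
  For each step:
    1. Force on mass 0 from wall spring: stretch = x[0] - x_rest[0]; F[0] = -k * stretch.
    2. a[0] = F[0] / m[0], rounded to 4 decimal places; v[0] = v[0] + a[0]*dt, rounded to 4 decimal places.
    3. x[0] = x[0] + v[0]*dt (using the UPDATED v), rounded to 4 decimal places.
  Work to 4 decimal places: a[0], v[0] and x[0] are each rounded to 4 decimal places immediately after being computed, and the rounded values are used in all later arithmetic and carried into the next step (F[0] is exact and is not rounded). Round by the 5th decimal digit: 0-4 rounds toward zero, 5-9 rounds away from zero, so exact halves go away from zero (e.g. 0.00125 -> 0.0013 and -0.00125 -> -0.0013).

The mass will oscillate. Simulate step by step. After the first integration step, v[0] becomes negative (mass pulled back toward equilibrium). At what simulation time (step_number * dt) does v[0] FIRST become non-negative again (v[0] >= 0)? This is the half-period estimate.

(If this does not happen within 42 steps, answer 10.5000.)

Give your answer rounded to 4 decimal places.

Step 0: x=[5.7000] v=[0.0000]
Step 1: x=[4.8063] v=[-3.5750]
Step 2: x=[3.2609] v=[-6.1818]
Step 3: x=[1.4823] v=[-7.1145]
Step 4: x=[-0.0478] v=[-6.1203]
Step 5: x=[-0.9149] v=[-3.4685]
Step 6: x=[-0.8842] v=[0.1227]
First v>=0 after going negative at step 6, time=1.5000

Answer: 1.5000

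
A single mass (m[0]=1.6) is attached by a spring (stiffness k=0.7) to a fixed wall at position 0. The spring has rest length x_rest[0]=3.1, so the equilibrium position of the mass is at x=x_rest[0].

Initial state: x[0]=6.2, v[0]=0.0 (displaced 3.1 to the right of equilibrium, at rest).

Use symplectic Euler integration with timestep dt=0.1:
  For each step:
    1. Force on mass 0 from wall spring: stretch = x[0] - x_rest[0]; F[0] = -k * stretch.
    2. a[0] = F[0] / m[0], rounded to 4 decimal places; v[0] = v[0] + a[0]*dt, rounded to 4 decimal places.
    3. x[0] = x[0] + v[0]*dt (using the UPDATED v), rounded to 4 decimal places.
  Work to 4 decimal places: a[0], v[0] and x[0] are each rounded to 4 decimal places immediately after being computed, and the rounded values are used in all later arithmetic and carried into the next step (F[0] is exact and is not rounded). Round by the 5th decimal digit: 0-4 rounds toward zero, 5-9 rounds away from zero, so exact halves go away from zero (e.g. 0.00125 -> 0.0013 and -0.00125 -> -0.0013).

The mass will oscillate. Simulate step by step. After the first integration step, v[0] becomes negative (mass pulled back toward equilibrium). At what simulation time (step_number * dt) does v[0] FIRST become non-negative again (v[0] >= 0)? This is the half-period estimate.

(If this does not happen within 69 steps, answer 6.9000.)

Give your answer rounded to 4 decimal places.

Step 0: x=[6.2000] v=[0.0000]
Step 1: x=[6.1864] v=[-0.1356]
Step 2: x=[6.1593] v=[-0.2706]
Step 3: x=[6.1189] v=[-0.4044]
Step 4: x=[6.0653] v=[-0.5365]
Step 5: x=[5.9987] v=[-0.6662]
Step 6: x=[5.9194] v=[-0.7930]
Step 7: x=[5.8278] v=[-0.9164]
Step 8: x=[5.7242] v=[-1.0357]
Step 9: x=[5.6092] v=[-1.1505]
Step 10: x=[5.4832] v=[-1.2603]
Step 11: x=[5.3467] v=[-1.3646]
Step 12: x=[5.2004] v=[-1.4629]
Step 13: x=[5.0449] v=[-1.5548]
Step 14: x=[4.8809] v=[-1.6399]
Step 15: x=[4.7091] v=[-1.7178]
Step 16: x=[4.5303] v=[-1.7882]
Step 17: x=[4.3452] v=[-1.8508]
Step 18: x=[4.1547] v=[-1.9053]
Step 19: x=[3.9596] v=[-1.9514]
Step 20: x=[3.7607] v=[-1.9890]
Step 21: x=[3.5589] v=[-2.0179]
Step 22: x=[3.3551] v=[-2.0380]
Step 23: x=[3.1502] v=[-2.0492]
Step 24: x=[2.9451] v=[-2.0514]
Step 25: x=[2.7406] v=[-2.0446]
Step 26: x=[2.5377] v=[-2.0289]
Step 27: x=[2.3373] v=[-2.0043]
Step 28: x=[2.1402] v=[-1.9709]
Step 29: x=[1.9473] v=[-1.9289]
Step 30: x=[1.7595] v=[-1.8785]
Step 31: x=[1.5775] v=[-1.8199]
Step 32: x=[1.4022] v=[-1.7533]
Step 33: x=[1.2343] v=[-1.6790]
Step 34: x=[1.0746] v=[-1.5974]
Step 35: x=[0.9237] v=[-1.5088]
Step 36: x=[0.7823] v=[-1.4136]
Step 37: x=[0.6511] v=[-1.3122]
Step 38: x=[0.5306] v=[-1.2051]
Step 39: x=[0.4213] v=[-1.0927]
Step 40: x=[0.3238] v=[-0.9755]
Step 41: x=[0.2384] v=[-0.8540]
Step 42: x=[0.1655] v=[-0.7288]
Step 43: x=[0.1055] v=[-0.6004]
Step 44: x=[0.0586] v=[-0.4694]
Step 45: x=[0.0250] v=[-0.3363]
Step 46: x=[0.0048] v=[-0.2018]
Step 47: x=[-0.0018] v=[-0.0664]
Step 48: x=[0.0051] v=[0.0693]
First v>=0 after going negative at step 48, time=4.8000

Answer: 4.8000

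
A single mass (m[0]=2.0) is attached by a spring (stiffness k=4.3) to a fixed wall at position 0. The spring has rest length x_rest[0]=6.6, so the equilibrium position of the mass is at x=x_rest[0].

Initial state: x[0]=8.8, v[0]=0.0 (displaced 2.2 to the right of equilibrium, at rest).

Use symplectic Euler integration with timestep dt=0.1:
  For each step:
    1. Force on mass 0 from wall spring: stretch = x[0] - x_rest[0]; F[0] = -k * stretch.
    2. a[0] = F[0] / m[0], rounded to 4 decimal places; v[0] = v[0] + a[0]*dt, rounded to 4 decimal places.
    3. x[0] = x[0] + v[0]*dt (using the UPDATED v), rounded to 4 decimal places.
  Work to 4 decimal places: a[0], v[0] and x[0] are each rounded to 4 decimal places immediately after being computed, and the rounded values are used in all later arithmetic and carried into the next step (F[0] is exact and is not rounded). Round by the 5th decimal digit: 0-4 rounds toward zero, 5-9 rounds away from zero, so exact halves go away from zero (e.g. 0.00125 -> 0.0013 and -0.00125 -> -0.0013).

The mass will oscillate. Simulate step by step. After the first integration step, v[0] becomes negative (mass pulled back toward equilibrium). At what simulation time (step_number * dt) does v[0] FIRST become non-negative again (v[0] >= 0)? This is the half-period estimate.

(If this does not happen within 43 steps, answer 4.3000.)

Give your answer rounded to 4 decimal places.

Step 0: x=[8.8000] v=[0.0000]
Step 1: x=[8.7527] v=[-0.4730]
Step 2: x=[8.6591] v=[-0.9358]
Step 3: x=[8.5213] v=[-1.3785]
Step 4: x=[8.3421] v=[-1.7916]
Step 5: x=[8.1255] v=[-2.1662]
Step 6: x=[7.8761] v=[-2.4942]
Step 7: x=[7.5992] v=[-2.7686]
Step 8: x=[7.3009] v=[-2.9834]
Step 9: x=[6.9875] v=[-3.1341]
Step 10: x=[6.6658] v=[-3.2174]
Step 11: x=[6.3426] v=[-3.2316]
Step 12: x=[6.0250] v=[-3.1763]
Step 13: x=[5.7197] v=[-3.0527]
Step 14: x=[5.4334] v=[-2.8634]
Step 15: x=[5.1721] v=[-2.6126]
Step 16: x=[4.9415] v=[-2.3056]
Step 17: x=[4.7466] v=[-1.9490]
Step 18: x=[4.5916] v=[-1.5505]
Step 19: x=[4.4797] v=[-1.1187]
Step 20: x=[4.4134] v=[-0.6628]
Step 21: x=[4.3941] v=[-0.1927]
Step 22: x=[4.4223] v=[0.2816]
First v>=0 after going negative at step 22, time=2.2000

Answer: 2.2000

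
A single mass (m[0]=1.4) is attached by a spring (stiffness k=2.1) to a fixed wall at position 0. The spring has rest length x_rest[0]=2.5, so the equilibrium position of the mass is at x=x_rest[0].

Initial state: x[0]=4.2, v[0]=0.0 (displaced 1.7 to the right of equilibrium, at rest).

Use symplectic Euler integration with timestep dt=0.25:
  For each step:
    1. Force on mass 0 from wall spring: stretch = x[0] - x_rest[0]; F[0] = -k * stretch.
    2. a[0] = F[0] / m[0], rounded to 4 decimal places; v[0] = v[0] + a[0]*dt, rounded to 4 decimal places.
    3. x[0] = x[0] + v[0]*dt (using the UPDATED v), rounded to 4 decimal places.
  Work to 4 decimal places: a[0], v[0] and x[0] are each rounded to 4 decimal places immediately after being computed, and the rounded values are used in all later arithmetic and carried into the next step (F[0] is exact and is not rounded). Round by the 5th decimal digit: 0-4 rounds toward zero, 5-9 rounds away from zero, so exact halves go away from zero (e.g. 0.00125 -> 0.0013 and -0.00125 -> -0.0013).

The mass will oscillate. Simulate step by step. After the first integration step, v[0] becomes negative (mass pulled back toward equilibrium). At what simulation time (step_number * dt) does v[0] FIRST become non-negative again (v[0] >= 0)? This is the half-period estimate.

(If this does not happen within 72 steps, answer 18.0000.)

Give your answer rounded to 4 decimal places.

Step 0: x=[4.2000] v=[0.0000]
Step 1: x=[4.0406] v=[-0.6375]
Step 2: x=[3.7368] v=[-1.2152]
Step 3: x=[3.3171] v=[-1.6790]
Step 4: x=[2.8208] v=[-1.9854]
Step 5: x=[2.2944] v=[-2.1057]
Step 6: x=[1.7873] v=[-2.0286]
Step 7: x=[1.3470] v=[-1.7613]
Step 8: x=[1.0148] v=[-1.3289]
Step 9: x=[0.8218] v=[-0.7720]
Step 10: x=[0.7861] v=[-0.1427]
Step 11: x=[0.9111] v=[0.5000]
First v>=0 after going negative at step 11, time=2.7500

Answer: 2.7500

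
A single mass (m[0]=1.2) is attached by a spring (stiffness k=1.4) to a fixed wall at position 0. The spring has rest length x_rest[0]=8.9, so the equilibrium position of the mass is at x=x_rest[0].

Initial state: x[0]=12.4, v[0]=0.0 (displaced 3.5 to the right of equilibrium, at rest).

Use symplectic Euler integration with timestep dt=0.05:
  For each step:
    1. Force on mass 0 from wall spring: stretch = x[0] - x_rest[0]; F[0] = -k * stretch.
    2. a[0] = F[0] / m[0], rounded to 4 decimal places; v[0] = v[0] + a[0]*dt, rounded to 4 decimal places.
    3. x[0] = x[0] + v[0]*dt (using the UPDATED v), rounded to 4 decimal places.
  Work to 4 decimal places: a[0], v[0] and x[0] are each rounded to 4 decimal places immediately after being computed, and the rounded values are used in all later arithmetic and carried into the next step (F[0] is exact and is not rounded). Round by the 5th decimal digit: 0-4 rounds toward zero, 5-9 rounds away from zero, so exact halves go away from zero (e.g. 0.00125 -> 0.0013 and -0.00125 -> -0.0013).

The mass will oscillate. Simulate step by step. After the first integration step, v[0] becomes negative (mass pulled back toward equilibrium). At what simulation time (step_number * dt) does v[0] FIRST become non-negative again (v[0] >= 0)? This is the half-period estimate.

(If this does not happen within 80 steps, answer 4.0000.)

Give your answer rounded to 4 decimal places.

Answer: 2.9500

Derivation:
Step 0: x=[12.4000] v=[0.0000]
Step 1: x=[12.3898] v=[-0.2042]
Step 2: x=[12.3694] v=[-0.4078]
Step 3: x=[12.3389] v=[-0.6102]
Step 4: x=[12.2984] v=[-0.8108]
Step 5: x=[12.2480] v=[-1.0090]
Step 6: x=[12.1878] v=[-1.2043]
Step 7: x=[12.1180] v=[-1.3961]
Step 8: x=[12.0388] v=[-1.5838]
Step 9: x=[11.9505] v=[-1.7669]
Step 10: x=[11.8533] v=[-1.9448]
Step 11: x=[11.7474] v=[-2.1171]
Step 12: x=[11.6332] v=[-2.2832]
Step 13: x=[11.5111] v=[-2.4426]
Step 14: x=[11.3814] v=[-2.5949]
Step 15: x=[11.2444] v=[-2.7397]
Step 16: x=[11.1006] v=[-2.8765]
Step 17: x=[10.9504] v=[-3.0049]
Step 18: x=[10.7942] v=[-3.1245]
Step 19: x=[10.6325] v=[-3.2350]
Step 20: x=[10.4657] v=[-3.3361]
Step 21: x=[10.2943] v=[-3.4274]
Step 22: x=[10.1189] v=[-3.5087]
Step 23: x=[9.9399] v=[-3.5798]
Step 24: x=[9.7579] v=[-3.6405]
Step 25: x=[9.5734] v=[-3.6905]
Step 26: x=[9.3869] v=[-3.7298]
Step 27: x=[9.1990] v=[-3.7582]
Step 28: x=[9.0102] v=[-3.7756]
Step 29: x=[8.8211] v=[-3.7820]
Step 30: x=[8.6322] v=[-3.7774]
Step 31: x=[8.4441] v=[-3.7618]
Step 32: x=[8.2573] v=[-3.7352]
Step 33: x=[8.0724] v=[-3.6977]
Step 34: x=[7.8899] v=[-3.6494]
Step 35: x=[7.7104] v=[-3.5905]
Step 36: x=[7.5343] v=[-3.5211]
Step 37: x=[7.3622] v=[-3.4414]
Step 38: x=[7.1946] v=[-3.3517]
Step 39: x=[7.0320] v=[-3.2522]
Step 40: x=[6.8748] v=[-3.1432]
Step 41: x=[6.7235] v=[-3.0251]
Step 42: x=[6.5786] v=[-2.8981]
Step 43: x=[6.4405] v=[-2.7627]
Step 44: x=[6.3095] v=[-2.6192]
Step 45: x=[6.1861] v=[-2.4681]
Step 46: x=[6.0706] v=[-2.3098]
Step 47: x=[5.9634] v=[-2.1448]
Step 48: x=[5.8647] v=[-1.9735]
Step 49: x=[5.7749] v=[-1.7964]
Step 50: x=[5.6942] v=[-1.6141]
Step 51: x=[5.6228] v=[-1.4271]
Step 52: x=[5.5610] v=[-1.2359]
Step 53: x=[5.5089] v=[-1.0411]
Step 54: x=[5.4667] v=[-0.8433]
Step 55: x=[5.4346] v=[-0.6430]
Step 56: x=[5.4126] v=[-0.4409]
Step 57: x=[5.4007] v=[-0.2375]
Step 58: x=[5.3990] v=[-0.0334]
Step 59: x=[5.4075] v=[0.1708]
First v>=0 after going negative at step 59, time=2.9500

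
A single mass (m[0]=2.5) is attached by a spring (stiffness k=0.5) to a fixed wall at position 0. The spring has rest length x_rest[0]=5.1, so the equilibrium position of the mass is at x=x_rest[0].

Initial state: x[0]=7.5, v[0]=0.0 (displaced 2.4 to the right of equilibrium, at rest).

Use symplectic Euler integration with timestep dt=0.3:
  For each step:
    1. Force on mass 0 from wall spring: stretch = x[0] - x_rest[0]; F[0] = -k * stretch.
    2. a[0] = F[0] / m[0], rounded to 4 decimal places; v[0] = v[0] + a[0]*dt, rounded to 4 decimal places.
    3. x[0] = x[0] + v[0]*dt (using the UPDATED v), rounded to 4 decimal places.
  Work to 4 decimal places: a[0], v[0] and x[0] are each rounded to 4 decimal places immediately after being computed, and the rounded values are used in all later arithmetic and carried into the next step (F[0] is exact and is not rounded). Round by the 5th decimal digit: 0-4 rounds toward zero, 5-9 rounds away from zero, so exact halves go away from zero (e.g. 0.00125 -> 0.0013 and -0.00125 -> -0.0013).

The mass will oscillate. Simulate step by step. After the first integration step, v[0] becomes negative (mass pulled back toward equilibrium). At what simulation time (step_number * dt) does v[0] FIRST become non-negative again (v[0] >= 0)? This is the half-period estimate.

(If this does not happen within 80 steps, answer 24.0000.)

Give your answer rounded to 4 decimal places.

Step 0: x=[7.5000] v=[0.0000]
Step 1: x=[7.4568] v=[-0.1440]
Step 2: x=[7.3712] v=[-0.2854]
Step 3: x=[7.2447] v=[-0.4217]
Step 4: x=[7.0796] v=[-0.5504]
Step 5: x=[6.8788] v=[-0.6692]
Step 6: x=[6.6460] v=[-0.7759]
Step 7: x=[6.3854] v=[-0.8687]
Step 8: x=[6.1017] v=[-0.9458]
Step 9: x=[5.7999] v=[-1.0059]
Step 10: x=[5.4855] v=[-1.0479]
Step 11: x=[5.1642] v=[-1.0710]
Step 12: x=[4.8418] v=[-1.0748]
Step 13: x=[4.5240] v=[-1.0593]
Step 14: x=[4.2166] v=[-1.0247]
Step 15: x=[3.9251] v=[-0.9717]
Step 16: x=[3.6547] v=[-0.9012]
Step 17: x=[3.4104] v=[-0.8145]
Step 18: x=[3.1965] v=[-0.7131]
Step 19: x=[3.0168] v=[-0.5989]
Step 20: x=[2.8746] v=[-0.4739]
Step 21: x=[2.7725] v=[-0.3404]
Step 22: x=[2.7123] v=[-0.2008]
Step 23: x=[2.6950] v=[-0.0576]
Step 24: x=[2.7210] v=[0.0867]
First v>=0 after going negative at step 24, time=7.2000

Answer: 7.2000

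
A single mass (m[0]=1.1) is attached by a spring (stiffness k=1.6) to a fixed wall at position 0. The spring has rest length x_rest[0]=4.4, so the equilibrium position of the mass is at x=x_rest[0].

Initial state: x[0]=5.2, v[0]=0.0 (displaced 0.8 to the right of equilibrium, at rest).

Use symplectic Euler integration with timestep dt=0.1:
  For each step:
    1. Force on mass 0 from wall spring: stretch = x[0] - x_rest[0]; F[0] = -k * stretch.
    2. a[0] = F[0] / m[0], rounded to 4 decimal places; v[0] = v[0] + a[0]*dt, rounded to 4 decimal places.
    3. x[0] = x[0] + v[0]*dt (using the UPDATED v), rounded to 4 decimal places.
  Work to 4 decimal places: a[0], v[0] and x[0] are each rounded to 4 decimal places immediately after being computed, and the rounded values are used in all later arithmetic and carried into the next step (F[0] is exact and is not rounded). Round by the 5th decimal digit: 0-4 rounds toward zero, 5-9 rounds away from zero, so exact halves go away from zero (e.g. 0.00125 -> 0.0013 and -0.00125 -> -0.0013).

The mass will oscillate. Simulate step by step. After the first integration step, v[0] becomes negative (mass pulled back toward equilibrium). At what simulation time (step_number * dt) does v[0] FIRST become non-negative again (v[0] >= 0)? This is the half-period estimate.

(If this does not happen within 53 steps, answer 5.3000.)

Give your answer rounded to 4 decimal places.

Step 0: x=[5.2000] v=[0.0000]
Step 1: x=[5.1884] v=[-0.1164]
Step 2: x=[5.1653] v=[-0.2311]
Step 3: x=[5.1311] v=[-0.3424]
Step 4: x=[5.0862] v=[-0.4487]
Step 5: x=[5.0314] v=[-0.5485]
Step 6: x=[4.9674] v=[-0.6403]
Step 7: x=[4.8951] v=[-0.7228]
Step 8: x=[4.8156] v=[-0.7948]
Step 9: x=[4.7301] v=[-0.8553]
Step 10: x=[4.6398] v=[-0.9033]
Step 11: x=[4.5460] v=[-0.9382]
Step 12: x=[4.4501] v=[-0.9594]
Step 13: x=[4.3534] v=[-0.9667]
Step 14: x=[4.2574] v=[-0.9599]
Step 15: x=[4.1635] v=[-0.9392]
Step 16: x=[4.0730] v=[-0.9048]
Step 17: x=[3.9873] v=[-0.8572]
Step 18: x=[3.9076] v=[-0.7972]
Step 19: x=[3.8350] v=[-0.7256]
Step 20: x=[3.7707] v=[-0.6434]
Step 21: x=[3.7155] v=[-0.5519]
Step 22: x=[3.6703] v=[-0.4523]
Step 23: x=[3.6357] v=[-0.3462]
Step 24: x=[3.6122] v=[-0.2350]
Step 25: x=[3.6002] v=[-0.1204]
Step 26: x=[3.5998] v=[-0.0041]
Step 27: x=[3.6110] v=[0.1123]
First v>=0 after going negative at step 27, time=2.7000

Answer: 2.7000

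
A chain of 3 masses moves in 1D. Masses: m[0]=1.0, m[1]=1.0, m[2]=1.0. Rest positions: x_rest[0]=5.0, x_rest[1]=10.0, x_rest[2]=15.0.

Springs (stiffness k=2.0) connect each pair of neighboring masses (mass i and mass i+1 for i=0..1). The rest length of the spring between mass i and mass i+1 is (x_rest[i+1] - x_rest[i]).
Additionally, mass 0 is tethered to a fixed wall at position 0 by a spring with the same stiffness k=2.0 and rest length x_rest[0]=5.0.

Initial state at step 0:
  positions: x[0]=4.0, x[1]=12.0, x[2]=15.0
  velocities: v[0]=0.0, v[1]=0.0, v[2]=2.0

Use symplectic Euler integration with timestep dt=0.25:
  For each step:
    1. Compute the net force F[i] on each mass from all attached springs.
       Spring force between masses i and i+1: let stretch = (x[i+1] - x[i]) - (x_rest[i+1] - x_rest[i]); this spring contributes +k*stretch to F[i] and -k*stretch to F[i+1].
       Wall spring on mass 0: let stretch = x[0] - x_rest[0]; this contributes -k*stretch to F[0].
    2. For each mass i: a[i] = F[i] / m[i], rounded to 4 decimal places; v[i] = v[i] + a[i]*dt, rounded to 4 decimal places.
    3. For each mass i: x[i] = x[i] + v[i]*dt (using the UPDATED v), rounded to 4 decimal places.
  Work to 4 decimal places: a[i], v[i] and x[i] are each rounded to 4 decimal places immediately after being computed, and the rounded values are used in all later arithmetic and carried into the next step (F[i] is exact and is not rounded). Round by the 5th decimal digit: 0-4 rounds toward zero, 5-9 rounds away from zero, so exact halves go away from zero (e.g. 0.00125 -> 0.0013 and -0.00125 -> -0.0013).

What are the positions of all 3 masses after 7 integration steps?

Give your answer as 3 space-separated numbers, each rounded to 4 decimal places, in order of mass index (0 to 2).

Answer: 5.4881 11.8890 16.5539

Derivation:
Step 0: x=[4.0000 12.0000 15.0000] v=[0.0000 0.0000 2.0000]
Step 1: x=[4.5000 11.3750 15.7500] v=[2.0000 -2.5000 3.0000]
Step 2: x=[5.2969 10.4375 16.5781] v=[3.1875 -3.7500 3.3125]
Step 3: x=[6.0743 9.6250 17.2637] v=[3.1094 -3.2500 2.7422]
Step 4: x=[6.5362 9.3235 17.6194] v=[1.8476 -1.2060 1.4229]
Step 5: x=[6.5295 9.7106 17.5631] v=[-0.0269 1.5483 -0.2251]
Step 6: x=[6.1042 10.6816 17.1503] v=[-1.7011 3.8840 -1.6514]
Step 7: x=[5.4881 11.8890 16.5539] v=[-2.4645 4.8297 -2.3858]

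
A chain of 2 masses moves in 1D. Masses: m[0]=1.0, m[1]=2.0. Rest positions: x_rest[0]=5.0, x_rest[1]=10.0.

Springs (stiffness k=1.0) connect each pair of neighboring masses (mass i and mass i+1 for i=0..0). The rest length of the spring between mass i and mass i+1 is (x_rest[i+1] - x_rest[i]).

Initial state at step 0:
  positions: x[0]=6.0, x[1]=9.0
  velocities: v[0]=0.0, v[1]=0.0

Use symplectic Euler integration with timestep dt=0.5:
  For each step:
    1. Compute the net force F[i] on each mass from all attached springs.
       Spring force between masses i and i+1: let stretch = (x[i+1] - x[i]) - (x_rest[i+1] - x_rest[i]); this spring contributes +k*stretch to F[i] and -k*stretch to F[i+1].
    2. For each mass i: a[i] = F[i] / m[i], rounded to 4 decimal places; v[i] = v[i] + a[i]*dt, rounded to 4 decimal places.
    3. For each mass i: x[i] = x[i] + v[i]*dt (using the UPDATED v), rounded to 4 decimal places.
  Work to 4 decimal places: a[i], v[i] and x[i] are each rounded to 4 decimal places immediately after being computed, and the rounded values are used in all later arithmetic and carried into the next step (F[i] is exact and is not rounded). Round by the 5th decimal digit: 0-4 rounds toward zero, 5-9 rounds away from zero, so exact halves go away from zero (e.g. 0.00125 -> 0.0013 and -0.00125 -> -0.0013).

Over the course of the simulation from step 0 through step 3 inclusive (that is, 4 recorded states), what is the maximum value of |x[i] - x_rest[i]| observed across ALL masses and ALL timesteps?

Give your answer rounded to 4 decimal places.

Answer: 1.1328

Derivation:
Step 0: x=[6.0000 9.0000] v=[0.0000 0.0000]
Step 1: x=[5.5000 9.2500] v=[-1.0000 0.5000]
Step 2: x=[4.6875 9.6563] v=[-1.6250 0.8125]
Step 3: x=[3.8672 10.0665] v=[-1.6406 0.8203]
Max displacement = 1.1328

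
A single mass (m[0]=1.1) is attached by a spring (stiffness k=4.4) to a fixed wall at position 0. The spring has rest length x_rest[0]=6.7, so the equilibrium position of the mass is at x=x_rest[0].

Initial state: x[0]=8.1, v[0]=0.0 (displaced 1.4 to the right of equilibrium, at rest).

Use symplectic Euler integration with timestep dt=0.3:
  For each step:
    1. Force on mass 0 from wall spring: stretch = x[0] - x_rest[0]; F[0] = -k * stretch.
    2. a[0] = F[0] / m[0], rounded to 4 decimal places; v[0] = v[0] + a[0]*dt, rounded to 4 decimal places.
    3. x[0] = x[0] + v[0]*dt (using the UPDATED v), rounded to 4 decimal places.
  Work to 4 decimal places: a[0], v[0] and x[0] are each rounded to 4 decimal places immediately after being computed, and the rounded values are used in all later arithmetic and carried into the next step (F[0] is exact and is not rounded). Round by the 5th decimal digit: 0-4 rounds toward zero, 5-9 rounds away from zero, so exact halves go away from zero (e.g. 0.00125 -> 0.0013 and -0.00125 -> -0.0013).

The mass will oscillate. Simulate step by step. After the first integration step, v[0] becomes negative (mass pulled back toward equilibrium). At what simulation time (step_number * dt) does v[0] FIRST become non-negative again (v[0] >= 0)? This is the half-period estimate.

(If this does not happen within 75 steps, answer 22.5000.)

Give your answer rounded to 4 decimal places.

Step 0: x=[8.1000] v=[0.0000]
Step 1: x=[7.5960] v=[-1.6800]
Step 2: x=[6.7694] v=[-2.7552]
Step 3: x=[5.9179] v=[-2.8385]
Step 4: x=[5.3479] v=[-1.9000]
Step 5: x=[5.2647] v=[-0.2775]
Step 6: x=[5.6982] v=[1.4449]
First v>=0 after going negative at step 6, time=1.8000

Answer: 1.8000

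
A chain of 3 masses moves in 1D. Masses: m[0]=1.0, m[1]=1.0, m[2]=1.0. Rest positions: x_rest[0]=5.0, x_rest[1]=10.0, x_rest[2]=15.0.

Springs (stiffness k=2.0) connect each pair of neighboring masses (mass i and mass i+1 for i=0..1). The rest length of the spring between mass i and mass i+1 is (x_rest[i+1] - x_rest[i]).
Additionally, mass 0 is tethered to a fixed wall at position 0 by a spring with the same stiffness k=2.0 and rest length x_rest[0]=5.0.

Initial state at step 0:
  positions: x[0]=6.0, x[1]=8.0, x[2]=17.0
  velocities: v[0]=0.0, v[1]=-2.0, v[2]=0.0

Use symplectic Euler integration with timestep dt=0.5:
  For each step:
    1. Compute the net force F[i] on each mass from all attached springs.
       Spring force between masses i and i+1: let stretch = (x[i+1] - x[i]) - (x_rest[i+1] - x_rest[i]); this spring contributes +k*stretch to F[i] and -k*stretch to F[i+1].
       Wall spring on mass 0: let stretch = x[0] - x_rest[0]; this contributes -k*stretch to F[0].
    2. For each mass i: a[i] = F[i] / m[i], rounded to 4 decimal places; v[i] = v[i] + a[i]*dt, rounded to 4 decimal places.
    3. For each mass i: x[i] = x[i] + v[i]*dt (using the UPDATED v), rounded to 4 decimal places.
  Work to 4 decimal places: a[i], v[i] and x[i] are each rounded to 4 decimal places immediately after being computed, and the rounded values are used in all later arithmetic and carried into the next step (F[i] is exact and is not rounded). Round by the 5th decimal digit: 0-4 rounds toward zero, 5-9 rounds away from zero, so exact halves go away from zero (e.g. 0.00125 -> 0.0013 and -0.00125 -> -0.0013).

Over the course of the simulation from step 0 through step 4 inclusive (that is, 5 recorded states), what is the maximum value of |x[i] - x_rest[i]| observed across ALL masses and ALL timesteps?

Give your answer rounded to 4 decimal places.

Step 0: x=[6.0000 8.0000 17.0000] v=[0.0000 -2.0000 0.0000]
Step 1: x=[4.0000 10.5000 15.0000] v=[-4.0000 5.0000 -4.0000]
Step 2: x=[3.2500 12.0000 13.2500] v=[-1.5000 3.0000 -3.5000]
Step 3: x=[5.2500 9.7500 13.3750] v=[4.0000 -4.5000 0.2500]
Step 4: x=[6.8750 7.0625 14.1875] v=[3.2500 -5.3750 1.6250]
Max displacement = 2.9375

Answer: 2.9375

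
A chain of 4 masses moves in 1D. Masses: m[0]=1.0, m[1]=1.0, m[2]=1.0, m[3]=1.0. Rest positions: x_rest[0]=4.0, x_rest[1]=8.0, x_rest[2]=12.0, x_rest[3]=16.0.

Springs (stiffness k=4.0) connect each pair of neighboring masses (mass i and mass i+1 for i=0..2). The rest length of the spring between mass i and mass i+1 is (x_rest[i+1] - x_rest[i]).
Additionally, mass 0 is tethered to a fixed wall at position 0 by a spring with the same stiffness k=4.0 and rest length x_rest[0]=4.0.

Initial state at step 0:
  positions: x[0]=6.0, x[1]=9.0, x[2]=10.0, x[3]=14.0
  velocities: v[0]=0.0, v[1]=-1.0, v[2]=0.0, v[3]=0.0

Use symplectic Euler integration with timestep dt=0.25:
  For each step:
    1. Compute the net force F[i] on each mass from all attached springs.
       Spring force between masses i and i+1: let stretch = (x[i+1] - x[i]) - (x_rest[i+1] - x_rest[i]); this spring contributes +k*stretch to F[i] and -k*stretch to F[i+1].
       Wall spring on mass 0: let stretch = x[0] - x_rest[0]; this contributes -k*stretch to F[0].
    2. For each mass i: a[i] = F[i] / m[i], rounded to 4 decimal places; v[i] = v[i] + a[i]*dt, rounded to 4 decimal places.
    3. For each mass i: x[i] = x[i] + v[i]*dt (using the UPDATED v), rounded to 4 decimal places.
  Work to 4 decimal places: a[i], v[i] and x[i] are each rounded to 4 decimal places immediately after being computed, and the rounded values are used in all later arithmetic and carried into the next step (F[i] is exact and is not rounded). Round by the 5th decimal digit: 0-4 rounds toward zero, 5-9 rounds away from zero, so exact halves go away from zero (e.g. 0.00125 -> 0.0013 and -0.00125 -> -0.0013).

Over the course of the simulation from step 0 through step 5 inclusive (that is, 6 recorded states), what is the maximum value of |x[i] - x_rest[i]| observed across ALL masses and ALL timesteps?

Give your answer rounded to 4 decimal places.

Answer: 2.6689

Derivation:
Step 0: x=[6.0000 9.0000 10.0000 14.0000] v=[0.0000 -1.0000 0.0000 0.0000]
Step 1: x=[5.2500 8.2500 10.7500 14.0000] v=[-3.0000 -3.0000 3.0000 0.0000]
Step 2: x=[3.9375 7.3750 11.6875 14.1875] v=[-5.2500 -3.5000 3.7500 0.7500]
Step 3: x=[2.5000 6.7188 12.1719 14.7500] v=[-5.7500 -2.6250 1.9375 2.2500]
Step 4: x=[1.4922 6.3711 11.9375 15.6680] v=[-4.0312 -1.3907 -0.9375 3.6719]
Step 5: x=[1.3311 6.1953 11.2442 16.6534] v=[-0.6445 -0.7032 -2.7734 3.9414]
Max displacement = 2.6689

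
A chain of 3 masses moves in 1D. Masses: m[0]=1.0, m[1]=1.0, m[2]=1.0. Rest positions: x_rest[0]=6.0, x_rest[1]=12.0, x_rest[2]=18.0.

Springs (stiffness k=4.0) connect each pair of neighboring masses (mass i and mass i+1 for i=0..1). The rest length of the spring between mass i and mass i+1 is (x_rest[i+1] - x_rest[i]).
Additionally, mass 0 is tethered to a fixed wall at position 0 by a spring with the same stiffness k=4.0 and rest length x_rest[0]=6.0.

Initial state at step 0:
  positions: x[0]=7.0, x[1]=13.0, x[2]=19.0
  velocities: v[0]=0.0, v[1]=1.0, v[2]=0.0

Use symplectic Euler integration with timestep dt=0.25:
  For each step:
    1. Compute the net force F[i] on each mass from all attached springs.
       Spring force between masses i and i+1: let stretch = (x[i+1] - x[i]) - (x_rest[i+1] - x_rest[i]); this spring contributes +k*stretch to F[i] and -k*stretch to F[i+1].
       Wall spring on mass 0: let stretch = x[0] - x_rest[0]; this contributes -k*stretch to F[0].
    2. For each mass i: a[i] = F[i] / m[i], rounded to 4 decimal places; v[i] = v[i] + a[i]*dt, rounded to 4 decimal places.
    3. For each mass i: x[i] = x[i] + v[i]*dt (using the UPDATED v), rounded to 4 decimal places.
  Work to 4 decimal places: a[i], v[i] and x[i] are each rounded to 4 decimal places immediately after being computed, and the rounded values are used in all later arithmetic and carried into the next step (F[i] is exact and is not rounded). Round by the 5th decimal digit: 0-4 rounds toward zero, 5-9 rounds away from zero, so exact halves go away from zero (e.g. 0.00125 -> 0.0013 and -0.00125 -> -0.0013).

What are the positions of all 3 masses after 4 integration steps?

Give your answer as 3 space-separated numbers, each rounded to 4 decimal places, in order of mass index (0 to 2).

Step 0: x=[7.0000 13.0000 19.0000] v=[0.0000 1.0000 0.0000]
Step 1: x=[6.7500 13.2500 19.0000] v=[-1.0000 1.0000 0.0000]
Step 2: x=[6.4375 13.3125 19.0625] v=[-1.2500 0.2500 0.2500]
Step 3: x=[6.2344 13.0938 19.1875] v=[-0.8125 -0.8750 0.5000]
Step 4: x=[6.1875 12.6836 19.2891] v=[-0.1875 -1.6407 0.4063]

Answer: 6.1875 12.6836 19.2891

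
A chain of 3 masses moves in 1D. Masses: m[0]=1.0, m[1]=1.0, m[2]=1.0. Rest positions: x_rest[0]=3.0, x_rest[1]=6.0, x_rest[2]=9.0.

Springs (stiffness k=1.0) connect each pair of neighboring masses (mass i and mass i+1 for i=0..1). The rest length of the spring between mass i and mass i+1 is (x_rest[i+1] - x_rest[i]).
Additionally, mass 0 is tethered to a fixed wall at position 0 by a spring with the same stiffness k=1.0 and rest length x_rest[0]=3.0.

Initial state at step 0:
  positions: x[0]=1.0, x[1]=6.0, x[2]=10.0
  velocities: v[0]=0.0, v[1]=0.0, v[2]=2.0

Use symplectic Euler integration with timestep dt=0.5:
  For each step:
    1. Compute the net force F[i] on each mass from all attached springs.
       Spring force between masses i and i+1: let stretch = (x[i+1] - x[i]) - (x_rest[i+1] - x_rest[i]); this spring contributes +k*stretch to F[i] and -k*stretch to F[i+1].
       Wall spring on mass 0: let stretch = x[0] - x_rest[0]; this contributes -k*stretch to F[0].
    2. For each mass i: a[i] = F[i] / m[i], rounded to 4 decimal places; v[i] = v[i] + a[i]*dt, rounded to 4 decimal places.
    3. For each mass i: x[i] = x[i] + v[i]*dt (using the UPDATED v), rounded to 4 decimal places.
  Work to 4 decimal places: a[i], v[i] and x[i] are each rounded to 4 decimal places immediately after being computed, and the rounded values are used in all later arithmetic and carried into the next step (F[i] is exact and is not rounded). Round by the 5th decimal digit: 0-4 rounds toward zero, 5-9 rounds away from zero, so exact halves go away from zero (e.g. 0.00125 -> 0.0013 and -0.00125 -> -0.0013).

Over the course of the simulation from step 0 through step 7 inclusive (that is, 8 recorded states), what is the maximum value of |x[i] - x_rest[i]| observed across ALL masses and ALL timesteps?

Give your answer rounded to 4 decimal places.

Step 0: x=[1.0000 6.0000 10.0000] v=[0.0000 0.0000 2.0000]
Step 1: x=[2.0000 5.7500 10.7500] v=[2.0000 -0.5000 1.5000]
Step 2: x=[3.4375 5.8125 11.0000] v=[2.8750 0.1250 0.5000]
Step 3: x=[4.6094 6.5782 10.7031] v=[2.3438 1.5313 -0.5938]
Step 4: x=[5.1212 7.8829 10.1250] v=[1.0235 2.6094 -1.1563]
Step 5: x=[5.0431 9.0577 9.7363] v=[-0.1563 2.3496 -0.7774]
Step 6: x=[4.7078 9.3985 9.9280] v=[-0.6706 0.6816 0.3833]
Step 7: x=[4.3682 8.6990 10.7373] v=[-0.6792 -1.3990 1.6186]
Max displacement = 3.3985

Answer: 3.3985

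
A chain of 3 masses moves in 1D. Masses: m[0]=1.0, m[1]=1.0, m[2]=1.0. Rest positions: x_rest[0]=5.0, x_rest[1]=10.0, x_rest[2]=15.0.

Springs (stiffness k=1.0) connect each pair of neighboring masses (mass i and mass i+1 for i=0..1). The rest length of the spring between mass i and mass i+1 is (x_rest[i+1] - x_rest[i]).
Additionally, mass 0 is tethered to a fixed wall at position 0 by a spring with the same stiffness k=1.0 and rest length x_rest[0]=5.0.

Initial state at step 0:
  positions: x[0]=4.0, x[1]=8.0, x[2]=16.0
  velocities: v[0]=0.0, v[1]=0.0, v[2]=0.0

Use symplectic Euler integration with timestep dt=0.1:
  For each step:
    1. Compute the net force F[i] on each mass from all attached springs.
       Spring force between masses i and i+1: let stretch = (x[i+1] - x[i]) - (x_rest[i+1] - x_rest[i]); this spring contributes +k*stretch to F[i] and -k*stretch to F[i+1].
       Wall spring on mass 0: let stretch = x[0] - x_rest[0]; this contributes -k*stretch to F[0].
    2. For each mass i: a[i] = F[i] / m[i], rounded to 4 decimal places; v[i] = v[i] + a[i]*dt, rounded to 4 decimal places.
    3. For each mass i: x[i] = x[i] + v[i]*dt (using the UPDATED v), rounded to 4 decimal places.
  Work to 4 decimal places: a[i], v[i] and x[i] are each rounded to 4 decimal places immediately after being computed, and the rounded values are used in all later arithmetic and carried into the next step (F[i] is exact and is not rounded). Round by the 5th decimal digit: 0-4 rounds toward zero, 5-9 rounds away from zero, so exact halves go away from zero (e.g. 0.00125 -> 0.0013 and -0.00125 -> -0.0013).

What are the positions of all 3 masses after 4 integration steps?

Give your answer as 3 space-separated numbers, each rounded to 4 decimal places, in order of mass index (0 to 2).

Step 0: x=[4.0000 8.0000 16.0000] v=[0.0000 0.0000 0.0000]
Step 1: x=[4.0000 8.0400 15.9700] v=[0.0000 0.4000 -0.3000]
Step 2: x=[4.0004 8.1189 15.9107] v=[0.0040 0.7890 -0.5930]
Step 3: x=[4.0020 8.2345 15.8235] v=[0.0158 1.1563 -0.8722]
Step 4: x=[4.0059 8.3837 15.7104] v=[0.0389 1.4920 -1.1311]

Answer: 4.0059 8.3837 15.7104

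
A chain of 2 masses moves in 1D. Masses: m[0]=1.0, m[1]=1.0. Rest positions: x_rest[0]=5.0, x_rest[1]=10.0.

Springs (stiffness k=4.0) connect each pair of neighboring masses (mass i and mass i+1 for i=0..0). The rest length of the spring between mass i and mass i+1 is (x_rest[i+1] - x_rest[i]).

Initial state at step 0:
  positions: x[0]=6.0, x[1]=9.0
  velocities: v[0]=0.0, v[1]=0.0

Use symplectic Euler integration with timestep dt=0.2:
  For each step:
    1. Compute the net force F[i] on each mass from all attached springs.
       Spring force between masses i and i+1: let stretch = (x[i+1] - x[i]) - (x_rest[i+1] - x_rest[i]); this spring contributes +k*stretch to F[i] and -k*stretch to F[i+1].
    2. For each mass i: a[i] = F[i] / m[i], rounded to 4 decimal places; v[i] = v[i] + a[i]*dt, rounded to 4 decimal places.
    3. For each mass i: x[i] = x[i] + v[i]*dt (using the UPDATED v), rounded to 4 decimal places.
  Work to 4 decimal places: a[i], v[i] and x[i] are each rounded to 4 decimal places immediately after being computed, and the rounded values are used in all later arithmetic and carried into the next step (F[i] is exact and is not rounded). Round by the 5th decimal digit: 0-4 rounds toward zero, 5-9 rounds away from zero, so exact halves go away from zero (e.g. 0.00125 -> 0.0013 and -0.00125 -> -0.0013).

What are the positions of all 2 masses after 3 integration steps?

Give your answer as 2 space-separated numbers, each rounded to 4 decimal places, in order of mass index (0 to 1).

Answer: 4.5592 10.4408

Derivation:
Step 0: x=[6.0000 9.0000] v=[0.0000 0.0000]
Step 1: x=[5.6800 9.3200] v=[-1.6000 1.6000]
Step 2: x=[5.1424 9.8576] v=[-2.6880 2.6880]
Step 3: x=[4.5592 10.4408] v=[-2.9158 2.9158]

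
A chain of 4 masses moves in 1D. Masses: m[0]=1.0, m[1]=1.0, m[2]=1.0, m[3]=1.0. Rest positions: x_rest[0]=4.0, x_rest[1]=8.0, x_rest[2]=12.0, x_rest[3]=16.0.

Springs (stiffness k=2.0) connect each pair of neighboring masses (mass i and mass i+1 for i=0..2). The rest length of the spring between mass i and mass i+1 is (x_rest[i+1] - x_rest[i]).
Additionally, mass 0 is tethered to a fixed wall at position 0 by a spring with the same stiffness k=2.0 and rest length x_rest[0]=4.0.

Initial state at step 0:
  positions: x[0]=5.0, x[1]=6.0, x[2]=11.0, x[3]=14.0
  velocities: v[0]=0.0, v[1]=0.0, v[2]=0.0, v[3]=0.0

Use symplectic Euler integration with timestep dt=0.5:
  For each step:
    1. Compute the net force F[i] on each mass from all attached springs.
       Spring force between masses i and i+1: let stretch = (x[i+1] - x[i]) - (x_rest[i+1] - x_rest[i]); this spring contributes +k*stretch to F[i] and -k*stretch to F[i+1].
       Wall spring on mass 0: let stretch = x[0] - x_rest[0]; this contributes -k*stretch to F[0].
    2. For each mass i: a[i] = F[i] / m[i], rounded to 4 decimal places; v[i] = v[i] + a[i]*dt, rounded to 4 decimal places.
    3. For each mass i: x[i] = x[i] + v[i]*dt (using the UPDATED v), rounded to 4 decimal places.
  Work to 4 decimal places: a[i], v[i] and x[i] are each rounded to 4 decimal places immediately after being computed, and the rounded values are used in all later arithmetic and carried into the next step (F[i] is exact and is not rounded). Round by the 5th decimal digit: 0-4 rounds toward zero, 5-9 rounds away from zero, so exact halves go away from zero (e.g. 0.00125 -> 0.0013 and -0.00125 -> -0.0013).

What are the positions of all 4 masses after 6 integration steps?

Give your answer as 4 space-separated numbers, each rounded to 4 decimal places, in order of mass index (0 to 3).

Step 0: x=[5.0000 6.0000 11.0000 14.0000] v=[0.0000 0.0000 0.0000 0.0000]
Step 1: x=[3.0000 8.0000 10.0000 14.5000] v=[-4.0000 4.0000 -2.0000 1.0000]
Step 2: x=[2.0000 8.5000 10.2500 14.7500] v=[-2.0000 1.0000 0.5000 0.5000]
Step 3: x=[3.2500 6.6250 11.8750 14.7500] v=[2.5000 -3.7500 3.2500 0.0000]
Step 4: x=[4.5625 5.6875 12.3125 15.3125] v=[2.6250 -1.8750 0.8750 1.1250]
Step 5: x=[4.1563 7.5000 10.9375 16.3750] v=[-0.8125 3.6250 -2.7500 2.1250]
Step 6: x=[3.3438 9.3594 10.5625 16.7188] v=[-1.6251 3.7188 -0.7500 0.6875]

Answer: 3.3438 9.3594 10.5625 16.7188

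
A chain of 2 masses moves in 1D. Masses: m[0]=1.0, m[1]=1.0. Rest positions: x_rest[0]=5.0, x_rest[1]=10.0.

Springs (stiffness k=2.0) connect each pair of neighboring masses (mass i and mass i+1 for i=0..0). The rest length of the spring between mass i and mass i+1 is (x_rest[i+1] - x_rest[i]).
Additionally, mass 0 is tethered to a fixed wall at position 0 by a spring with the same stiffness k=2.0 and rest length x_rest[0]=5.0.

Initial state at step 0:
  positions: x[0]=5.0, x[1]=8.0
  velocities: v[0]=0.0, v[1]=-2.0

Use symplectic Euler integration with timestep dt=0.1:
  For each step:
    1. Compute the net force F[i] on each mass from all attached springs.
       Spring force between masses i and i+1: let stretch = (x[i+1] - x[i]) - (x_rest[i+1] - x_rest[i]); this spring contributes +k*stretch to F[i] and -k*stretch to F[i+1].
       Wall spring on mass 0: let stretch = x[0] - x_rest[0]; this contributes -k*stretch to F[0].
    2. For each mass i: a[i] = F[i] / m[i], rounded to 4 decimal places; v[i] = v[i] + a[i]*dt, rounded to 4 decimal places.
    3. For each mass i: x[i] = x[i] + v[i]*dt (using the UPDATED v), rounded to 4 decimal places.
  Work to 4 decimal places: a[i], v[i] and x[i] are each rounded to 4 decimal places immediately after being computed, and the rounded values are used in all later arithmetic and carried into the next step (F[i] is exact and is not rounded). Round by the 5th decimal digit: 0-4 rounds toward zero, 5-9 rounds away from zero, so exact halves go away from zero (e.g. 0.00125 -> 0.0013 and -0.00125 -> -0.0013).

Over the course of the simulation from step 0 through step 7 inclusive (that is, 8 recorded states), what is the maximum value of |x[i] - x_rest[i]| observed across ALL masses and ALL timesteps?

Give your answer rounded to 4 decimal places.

Answer: 2.3844

Derivation:
Step 0: x=[5.0000 8.0000] v=[0.0000 -2.0000]
Step 1: x=[4.9600 7.8400] v=[-0.4000 -1.6000]
Step 2: x=[4.8784 7.7224] v=[-0.8160 -1.1760]
Step 3: x=[4.7561 7.6479] v=[-1.2229 -0.7448]
Step 4: x=[4.5965 7.6156] v=[-1.5958 -0.3232]
Step 5: x=[4.4054 7.6229] v=[-1.9113 0.0730]
Step 6: x=[4.1905 7.6659] v=[-2.1489 0.4295]
Step 7: x=[3.9613 7.7393] v=[-2.2919 0.7344]
Max displacement = 2.3844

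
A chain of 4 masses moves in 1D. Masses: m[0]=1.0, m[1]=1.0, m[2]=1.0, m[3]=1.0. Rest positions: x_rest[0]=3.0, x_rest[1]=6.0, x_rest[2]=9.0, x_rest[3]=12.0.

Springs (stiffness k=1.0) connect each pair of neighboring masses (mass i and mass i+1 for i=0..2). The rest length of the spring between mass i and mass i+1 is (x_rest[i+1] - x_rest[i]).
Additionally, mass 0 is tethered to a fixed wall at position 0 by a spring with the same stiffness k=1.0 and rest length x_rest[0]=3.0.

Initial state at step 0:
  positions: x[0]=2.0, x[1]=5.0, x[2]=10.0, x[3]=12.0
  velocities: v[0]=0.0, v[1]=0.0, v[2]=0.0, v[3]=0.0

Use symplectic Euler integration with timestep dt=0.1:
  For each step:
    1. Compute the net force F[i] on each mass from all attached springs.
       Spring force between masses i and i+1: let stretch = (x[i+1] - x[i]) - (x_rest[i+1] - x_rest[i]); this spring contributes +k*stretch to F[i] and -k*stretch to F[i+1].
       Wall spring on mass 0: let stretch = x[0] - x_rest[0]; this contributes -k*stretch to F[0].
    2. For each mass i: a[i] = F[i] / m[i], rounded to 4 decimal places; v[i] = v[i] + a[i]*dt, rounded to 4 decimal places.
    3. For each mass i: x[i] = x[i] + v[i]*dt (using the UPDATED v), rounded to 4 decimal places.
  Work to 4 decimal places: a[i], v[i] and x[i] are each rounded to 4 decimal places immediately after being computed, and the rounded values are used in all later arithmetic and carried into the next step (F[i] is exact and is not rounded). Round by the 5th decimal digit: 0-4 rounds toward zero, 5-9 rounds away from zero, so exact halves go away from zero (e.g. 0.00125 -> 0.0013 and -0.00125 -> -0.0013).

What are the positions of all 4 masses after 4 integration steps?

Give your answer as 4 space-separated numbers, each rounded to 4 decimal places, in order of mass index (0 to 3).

Step 0: x=[2.0000 5.0000 10.0000 12.0000] v=[0.0000 0.0000 0.0000 0.0000]
Step 1: x=[2.0100 5.0200 9.9700 12.0100] v=[0.1000 0.2000 -0.3000 0.1000]
Step 2: x=[2.0300 5.0594 9.9109 12.0296] v=[0.2000 0.3940 -0.5910 0.1960]
Step 3: x=[2.0600 5.1170 9.8245 12.0580] v=[0.2999 0.5762 -0.8643 0.2841]
Step 4: x=[2.1000 5.1911 9.7133 12.0941] v=[0.3996 0.7413 -1.1117 0.3608]

Answer: 2.1000 5.1911 9.7133 12.0941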